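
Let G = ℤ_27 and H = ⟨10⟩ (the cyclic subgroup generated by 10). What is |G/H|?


|⟨10⟩| = n / gcd(10, 27) = 27 / 1 = 27
H is normal (ℤ_27 is abelian).
|G/H| = |G| / |H| = 27 / 27 = 1

|G/H| = 1


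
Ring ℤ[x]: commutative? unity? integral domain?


Polynomial ring over ℤ (an integral domain) is a commutative integral domain with unity 1
Commutative: Yes
Integral domain: Yes
Has unity: Yes

ℤ[x]: Commutative=Yes, Unity=Yes


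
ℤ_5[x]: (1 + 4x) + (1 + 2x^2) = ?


Add coefficients mod 5:
x^0: 1 + 1 = 2 (mod 5)
x^1: 4 + 0 = 4 (mod 5)
x^2: 0 + 2 = 2 (mod 5)
Result: 2 + 4x + 2x^2

f + g = 2 + 4x + 2x^2


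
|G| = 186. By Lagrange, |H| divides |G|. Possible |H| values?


Lagrange's theorem: |H| divides |G|
|G| = 186
Divisors of 186: 1, 2, 3, 6, 31, 62, 93, 186

Possible subgroup orders: {1, 2, 3, 6, 31, 62, 93, 186}


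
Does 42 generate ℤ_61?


g generates ℤ_n iff gcd(g, n) = 1
gcd(42, 61) = 1
Since gcd = 1, 42 is a generator.

Yes, 42 generates ℤ_61


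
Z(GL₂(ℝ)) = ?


Z(G) = {g ∈ G | gx = xg for all x ∈ G}
Only scalar multiples of the identity commute with all invertible matrices

Z(GL₂(ℝ)) = {aI : a ∈ ℝ, a ≠ 0}


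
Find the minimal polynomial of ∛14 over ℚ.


∛14 satisfies x³ - 14 = 0, irreducible over ℚ (no rational root; 14 is not a perfect cube)

Minimal polynomial: x³ - 14


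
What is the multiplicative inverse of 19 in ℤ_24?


Use the extended Euclidean algorithm to write 1 = 19·s + 24·t; then s mod 24 is the inverse.
Euclidean algorithm:
  19 = 0·24 + 19
  24 = 1·19 + 5
  19 = 3·5 + 4
  5 = 1·4 + 1
  4 = 4·1 + 0
gcd(19,24) = 1
Back-substitution gives: 19·(-5) + 24·(4) = 1
So 19⁻¹ ≡ -5 ≡ 19 (mod 24)
Check: 19 × 19 = 361 ≡ 1 (mod 24) ✓

19⁻¹ ≡ 19 (mod 24)


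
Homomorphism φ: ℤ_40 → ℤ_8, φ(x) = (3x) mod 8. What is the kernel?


Kernel = preimage of identity
ker(φ) = {x ∈ ℤ_40 : 3x ≡ 0 (mod 8)}. Since 8 | 40, φ is well-defined. The kernel is the cyclic subgroup ⟨8⟩ of ℤ_40 (order 5), i.e. {0, 8, 16, 24, 32}

ker(φ) = {0, 8, 16, 24, 32}


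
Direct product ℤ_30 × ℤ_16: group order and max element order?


|ℤ_30 × ℤ_16| = 30 × 16 = 480
Max element order = lcm(30,16) = 240
Cyclic? No (gcd=2)

|ℤ_30×ℤ_16| = 480, max element order = 240


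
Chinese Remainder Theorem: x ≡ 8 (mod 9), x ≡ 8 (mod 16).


m₁ = 9, m₂ = 16, gcd = 1, so CRT applies. M = m₁·m₂ = 144
Let M₁ = M/m₁ = 16, M₂ = M/m₂ = 9
Find y₁ ≡ M₁⁻¹ (mod m₁): 16⁻¹ ≡ 4 (mod 9)
Find y₂ ≡ M₂⁻¹ (mod m₂): 9⁻¹ ≡ 9 (mod 16)
x = a₁·M₁·y₁ + a₂·M₂·y₂ = 8·16·4 + 8·9·9 = 1160
Reduce mod 144: x ≡ 8
Check: 8 mod 9 = 8 ✓, 8 mod 16 = 8 ✓

x ≡ 8 (mod 144)


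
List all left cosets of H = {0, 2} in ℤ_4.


H = {0, 2}, |H| = 2
Number of cosets = |G|/|H| = 4/2 = 2
0 + H = {0, 2}
1 + H = {1, 3}

Cosets: 0+H={0,2}; 1+H={1,3}


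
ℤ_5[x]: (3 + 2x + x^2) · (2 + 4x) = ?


Expand and collect like terms; reduce coefficients mod 5:
x^0: 3·2 = 6 ≡ 1 (mod 5)
x^1: 3·4 + 2·2 = 16 ≡ 1 (mod 5)
x^2: 2·4 + 1·2 = 10 ≡ 0 (mod 5)
x^3: 1·4 = 4 ≡ 4 (mod 5)
Result: 1 + x + 4x^3

f · g = 1 + x + 4x^3


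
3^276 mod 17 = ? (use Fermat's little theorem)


Fermat's little theorem: if p is prime and gcd(a,p)=1, then a^(p-1) ≡ 1 (mod p)
p = 17 is prime, gcd(3,17) = 1
Reduce exponent: 276 mod 16 = 4
So 3^276 ≡ 3^4 (mod 17)
3^4 mod 17 = 13

3^276 ≡ 13 (mod 17)


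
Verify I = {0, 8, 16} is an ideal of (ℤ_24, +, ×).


Check ideal conditions for I = {0, 8, 16} in ℤ_24:
(1) I is an additive subgroup? Yes
(2) For r ∈ ℤ_24 and a ∈ I: r·a ∈ I? Yes

Yes, I is an ideal of ℤ_24


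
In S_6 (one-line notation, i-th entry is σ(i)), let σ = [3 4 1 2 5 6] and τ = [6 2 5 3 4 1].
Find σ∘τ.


σ∘τ: apply τ first, then σ
1 →τ 6 →σ 6
2 →τ 2 →σ 4
3 →τ 5 →σ 5
4 →τ 3 →σ 1
5 →τ 4 →σ 2
6 →τ 1 →σ 3

σ∘τ = [6 4 5 1 2 3]


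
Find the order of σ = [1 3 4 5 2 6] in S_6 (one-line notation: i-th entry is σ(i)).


Cycle decomposition: (2 3 4 5)
Cycle lengths: 4
Order = lcm(4) = 4

ord(σ) = 4


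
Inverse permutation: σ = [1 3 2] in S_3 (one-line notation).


To find σ⁻¹, swap domain and range:
σ(1) = 1 → σ⁻¹(1) = 1
σ(2) = 3 → σ⁻¹(3) = 2
σ(3) = 2 → σ⁻¹(2) = 3

σ⁻¹ = [1 3 2]


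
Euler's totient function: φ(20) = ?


φ(n) = count of k ∈ {1,...,n} with gcd(k,n)=1
Coprimes to 20: {1, 3, 7, 9, 11, 13, 17, 19}
Count: 8

φ(20) = 8


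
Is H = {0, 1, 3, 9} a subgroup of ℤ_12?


Subgroup test for H = {0, 1, 3, 9} in (ℤ_12, +):
(1) 0 ∈ H? Yes
(2) Closure: for all a,b ∈ H, (a+b) mod 12 ∈ H? No  [counterexample: 1 + 1 = 2 ∉ H]
(3) Inverses: for all a ∈ H, -a mod 12 ∈ H? No

No, H is not a subgroup of ℤ_12


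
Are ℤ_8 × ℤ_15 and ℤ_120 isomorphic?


Comparing ℤ_8 × ℤ_15 and ℤ_120:
gcd(8,15) = 1, so ℤ_8 × ℤ_15 ≅ ℤ_120 (CRT)

Yes, ℤ_8 × ℤ_15 ≅ ℤ_120


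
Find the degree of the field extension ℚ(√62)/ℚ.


√62 has minimal polynomial x² - 62 (irreducible over ℚ since 62 is squarefree)

[ℚ(√62)/ℚ] = 2


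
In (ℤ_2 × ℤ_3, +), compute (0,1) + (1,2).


Operation: componentwise addition mod (2, 3)
(0,1) + (1,2) = ((a₁+b₁) mod 2, (a₂+b₂) mod 3) with a = (0,1), b = (1,2)

(0,1) + (1,2) = (1,0)


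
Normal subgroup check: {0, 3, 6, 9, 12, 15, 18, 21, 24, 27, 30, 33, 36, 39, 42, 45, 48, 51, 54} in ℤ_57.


H = {0, 3, 6, 9, 12, 15, 18, 21, 24, 27, 30, 33, 36, 39, 42, 45, 48, 51, 54} in ℤ_57
ℤ_57 is abelian; every subgroup of an abelian group is normal

Yes, normal subgroup


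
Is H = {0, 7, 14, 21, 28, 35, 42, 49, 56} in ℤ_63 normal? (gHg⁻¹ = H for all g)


H = {0, 7, 14, 21, 28, 35, 42, 49, 56} in ℤ_63
ℤ_63 is abelian; every subgroup of an abelian group is normal

Yes, normal subgroup


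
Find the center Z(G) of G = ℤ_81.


Z(G) = {g ∈ G | gx = xg for all x ∈ G}
ℤ_81 is abelian, so Z(G) = G

Z(ℤ_81) = ℤ_81


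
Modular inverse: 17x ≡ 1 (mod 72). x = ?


Use the extended Euclidean algorithm to write 1 = 17·s + 72·t; then s mod 72 is the inverse.
Euclidean algorithm:
  17 = 0·72 + 17
  72 = 4·17 + 4
  17 = 4·4 + 1
  4 = 4·1 + 0
gcd(17,72) = 1
Back-substitution gives: 17·(17) + 72·(-4) = 1
So 17⁻¹ ≡ 17 ≡ 17 (mod 72)
Check: 17 × 17 = 289 ≡ 1 (mod 72) ✓

17⁻¹ ≡ 17 (mod 72)


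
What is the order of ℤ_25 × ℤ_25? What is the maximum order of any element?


|ℤ_25 × ℤ_25| = 25 × 25 = 625
Max element order = lcm(25,25) = 25
Cyclic? No (gcd=25)

|ℤ_25×ℤ_25| = 625, max element order = 25


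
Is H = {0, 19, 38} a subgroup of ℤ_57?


Subgroup test for H = {0, 19, 38} in (ℤ_57, +):
(1) 0 ∈ H? Yes
(2) Closure: for all a,b ∈ H, (a+b) mod 57 ∈ H? Yes
(3) Inverses: for all a ∈ H, -a mod 57 ∈ H? Yes

Yes, H is a subgroup of ℤ_57


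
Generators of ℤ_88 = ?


g generates ℤ_n iff gcd(g,n) = 1
Prime factors of 88: 2, 11
Generators are g ∈ {1,...,87} not divisible by any of these primes.
Generators: {1, 3, 5, 7, 9, 13, 15, 17, 19, 21, 23, 25, 27, 29, 31, 35, 37, 39, 41, 43, 45, 47, 49, 51, 53, 57, 59, 61, 63, 65, 67, 69, 71, 73, 75, 79, 81, 83, 85, 87}
Number of generators = φ(88) = 40

Generators of ℤ_88 = {1, 3, 5, 7, 9, 13, 15, 17, 19, 21, 23, 25, 27, 29, 31, 35, 37, 39, 41, 43, 45, 47, 49, 51, 53, 57, 59, 61, 63, 65, 67, 69, 71, 73, 75, 79, 81, 83, 85, 87}


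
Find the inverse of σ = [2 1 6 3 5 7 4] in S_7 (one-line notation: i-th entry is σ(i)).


To find σ⁻¹, swap domain and range:
σ(1) = 2 → σ⁻¹(2) = 1
σ(2) = 1 → σ⁻¹(1) = 2
σ(3) = 6 → σ⁻¹(6) = 3
σ(4) = 3 → σ⁻¹(3) = 4
σ(5) = 5 → σ⁻¹(5) = 5
σ(6) = 7 → σ⁻¹(7) = 6
σ(7) = 4 → σ⁻¹(4) = 7

σ⁻¹ = [2 1 4 7 5 3 6]


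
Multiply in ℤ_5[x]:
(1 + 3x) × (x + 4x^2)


Expand and collect like terms; reduce coefficients mod 5:
x^0: 1·0 = 0 ≡ 0 (mod 5)
x^1: 1·1 + 3·0 = 1 ≡ 1 (mod 5)
x^2: 1·4 + 3·1 = 7 ≡ 2 (mod 5)
x^3: 3·4 = 12 ≡ 2 (mod 5)
Result: x + 2x^2 + 2x^3

f · g = x + 2x^2 + 2x^3


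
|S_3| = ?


|S_n| = n! (number of permutations of n symbols)
|S_3| = 3! = 6

|S_3| = 6


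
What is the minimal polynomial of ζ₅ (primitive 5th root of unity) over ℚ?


ζ₅ is a root of Φ₅(x) = x⁴ + x³ + x² + x + 1, irreducible over ℚ

Minimal polynomial: x⁴ + x³ + x² + x + 1


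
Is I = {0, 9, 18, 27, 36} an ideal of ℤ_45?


Check ideal conditions for I = {0, 9, 18, 27, 36} in ℤ_45:
(1) I is an additive subgroup? Yes
(2) For r ∈ ℤ_45 and a ∈ I: r·a ∈ I? Yes

Yes, I is an ideal of ℤ_45


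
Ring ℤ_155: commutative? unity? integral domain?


ℤ_155 is a commutative ring with unity 1; 155 = 5×31 is composite, so 5·31 ≡ 0 gives zero divisors (not an integral domain)
Commutative: Yes
Integral domain: No
Has unity: Yes

ℤ_155: Commutative=Yes, Unity=Yes


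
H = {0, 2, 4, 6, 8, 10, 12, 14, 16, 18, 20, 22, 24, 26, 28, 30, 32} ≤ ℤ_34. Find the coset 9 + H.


9 + H = {9 + h (mod 34) : h ∈ H}
9+0=9, 9+2=11, 9+4=13, 9+6=15, 9+8=17, 9+10=19, 9+12=21, 9+14=23, 9+16=25, 9+18=27, 9+20=29, 9+22=31, 9+24=33, 9+26=1, 9+28=3, 9+30=5, 9+32=7
9 + H = {1, 3, 5, 7, 9, 11, 13, 15, 17, 19, 21, 23, 25, 27, 29, 31, 33} = 1 + H

9 + H = {1, 3, 5, 7, 9, 11, 13, 15, 17, 19, 21, 23, 25, 27, 29, 31, 33}


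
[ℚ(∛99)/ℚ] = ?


∛99 has minimal polynomial x³ - 99 (irreducible over ℚ since 99 is not a perfect cube)

[ℚ(∛99)/ℚ] = 3


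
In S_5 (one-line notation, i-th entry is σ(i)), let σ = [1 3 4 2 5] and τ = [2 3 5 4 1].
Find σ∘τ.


σ∘τ: apply τ first, then σ
1 →τ 2 →σ 3
2 →τ 3 →σ 4
3 →τ 5 →σ 5
4 →τ 4 →σ 2
5 →τ 1 →σ 1

σ∘τ = [3 4 5 2 1]


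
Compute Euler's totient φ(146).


Factor n: 146 = 2 × 73
φ(n) = n · ∏(1 - 1/p) over distinct primes p | n
φ(146) = 146 · (1 - 1/2) · (1 - 1/73) = 72

φ(146) = 72


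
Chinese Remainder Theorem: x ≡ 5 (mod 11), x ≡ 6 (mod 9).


m₁ = 11, m₂ = 9, gcd = 1, so CRT applies. M = m₁·m₂ = 99
Let M₁ = M/m₁ = 9, M₂ = M/m₂ = 11
Find y₁ ≡ M₁⁻¹ (mod m₁): 9⁻¹ ≡ 5 (mod 11)
Find y₂ ≡ M₂⁻¹ (mod m₂): 11⁻¹ ≡ 5 (mod 9)
x = a₁·M₁·y₁ + a₂·M₂·y₂ = 5·9·5 + 6·11·5 = 555
Reduce mod 99: x ≡ 60
Check: 60 mod 11 = 5 ✓, 60 mod 9 = 6 ✓

x ≡ 60 (mod 99)


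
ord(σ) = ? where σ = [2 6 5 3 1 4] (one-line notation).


Cycle decomposition: (1 2 6 4 3 5)
Cycle lengths: 6
Order = lcm(6) = 6

ord(σ) = 6


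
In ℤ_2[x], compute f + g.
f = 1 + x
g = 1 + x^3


Add coefficients mod 2:
x^0: 1 + 1 = 0 (mod 2)
x^1: 1 + 0 = 1 (mod 2)
x^2: 0 + 0 = 0 (mod 2)
x^3: 0 + 1 = 1 (mod 2)
Result: x + x^3

f + g = x + x^3


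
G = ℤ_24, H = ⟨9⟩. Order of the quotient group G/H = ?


|⟨9⟩| = n / gcd(9, 24) = 24 / 3 = 8
H is normal (ℤ_24 is abelian).
|G/H| = |G| / |H| = 24 / 8 = 3

|G/H| = 3


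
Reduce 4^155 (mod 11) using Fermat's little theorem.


Fermat's little theorem: if p is prime and gcd(a,p)=1, then a^(p-1) ≡ 1 (mod p)
p = 11 is prime, gcd(4,11) = 1
Reduce exponent: 155 mod 10 = 5
So 4^155 ≡ 4^5 (mod 11)
4^5 mod 11 = 1

4^155 ≡ 1 (mod 11)


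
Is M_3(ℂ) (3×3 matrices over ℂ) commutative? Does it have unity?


Matrix multiplication is non-commutative for n ≥ 2; the identity matrix I is the unity; singular matrices give zero divisors, so not an integral domain
Commutative: No
Integral domain: No
Has unity: Yes

M_3(ℂ) (3×3 matrices over ℂ): Commutative=No, Unity=Yes


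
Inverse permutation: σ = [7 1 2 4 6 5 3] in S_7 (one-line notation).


To find σ⁻¹, swap domain and range:
σ(1) = 7 → σ⁻¹(7) = 1
σ(2) = 1 → σ⁻¹(1) = 2
σ(3) = 2 → σ⁻¹(2) = 3
σ(4) = 4 → σ⁻¹(4) = 4
σ(5) = 6 → σ⁻¹(6) = 5
σ(6) = 5 → σ⁻¹(5) = 6
σ(7) = 3 → σ⁻¹(3) = 7

σ⁻¹ = [2 3 7 4 6 5 1]


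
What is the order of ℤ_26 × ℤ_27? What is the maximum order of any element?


|ℤ_26 × ℤ_27| = 26 × 27 = 702
Max element order = lcm(26,27) = 702
Cyclic? Yes (gcd=1)

|ℤ_26×ℤ_27| = 702, max element order = 702


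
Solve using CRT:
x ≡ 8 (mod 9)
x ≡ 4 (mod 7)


m₁ = 9, m₂ = 7, gcd = 1, so CRT applies. M = m₁·m₂ = 63
Let M₁ = M/m₁ = 7, M₂ = M/m₂ = 9
Find y₁ ≡ M₁⁻¹ (mod m₁): 7⁻¹ ≡ 4 (mod 9)
Find y₂ ≡ M₂⁻¹ (mod m₂): 9⁻¹ ≡ 4 (mod 7)
x = a₁·M₁·y₁ + a₂·M₂·y₂ = 8·7·4 + 4·9·4 = 368
Reduce mod 63: x ≡ 53
Check: 53 mod 9 = 8 ✓, 53 mod 7 = 4 ✓

x ≡ 53 (mod 63)


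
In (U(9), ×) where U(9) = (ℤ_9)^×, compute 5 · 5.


Operation: multiplication mod 9
5 · 5 = (a × b) mod 9 with a = 5, b = 5

5 · 5 = 7


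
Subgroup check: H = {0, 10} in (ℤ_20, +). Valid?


Subgroup test for H = {0, 10} in (ℤ_20, +):
(1) 0 ∈ H? Yes
(2) Closure: for all a,b ∈ H, (a+b) mod 20 ∈ H? Yes
(3) Inverses: for all a ∈ H, -a mod 20 ∈ H? Yes

Yes, H is a subgroup of ℤ_20


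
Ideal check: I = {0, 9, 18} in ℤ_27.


Check ideal conditions for I = {0, 9, 18} in ℤ_27:
(1) I is an additive subgroup? Yes
(2) For r ∈ ℤ_27 and a ∈ I: r·a ∈ I? Yes

Yes, I is an ideal of ℤ_27


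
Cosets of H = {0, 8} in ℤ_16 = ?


H = {0, 8}, |H| = 2
Number of cosets = |G|/|H| = 16/2 = 8
0 + H = {0, 8}
1 + H = {1, 9}
2 + H = {2, 10}
3 + H = {3, 11}
4 + H = {4, 12}
5 + H = {5, 13}
6 + H = {6, 14}
7 + H = {7, 15}

Cosets: 0+H={0,8}; 1+H={1,9}; 2+H={2,10}; 3+H={3,11}; 4+H={4,12}; 5+H={5,13}; 6+H={6,14}; 7+H={7,15}


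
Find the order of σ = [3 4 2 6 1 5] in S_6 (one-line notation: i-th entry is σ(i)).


Cycle decomposition: (1 3 2 4 6 5)
Cycle lengths: 6
Order = lcm(6) = 6

ord(σ) = 6


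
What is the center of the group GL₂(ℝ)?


Z(G) = {g ∈ G | gx = xg for all x ∈ G}
Only scalar multiples of the identity commute with all invertible matrices

Z(GL₂(ℝ)) = {aI : a ∈ ℝ, a ≠ 0}


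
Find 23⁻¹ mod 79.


Use the extended Euclidean algorithm to write 1 = 23·s + 79·t; then s mod 79 is the inverse.
Euclidean algorithm:
  23 = 0·79 + 23
  79 = 3·23 + 10
  23 = 2·10 + 3
  10 = 3·3 + 1
  3 = 3·1 + 0
gcd(23,79) = 1
Back-substitution gives: 23·(-24) + 79·(7) = 1
So 23⁻¹ ≡ -24 ≡ 55 (mod 79)
Check: 23 × 55 = 1265 ≡ 1 (mod 79) ✓

23⁻¹ ≡ 55 (mod 79)


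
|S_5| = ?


|S_n| = n! (number of permutations of n symbols)
|S_5| = 5! = 120

|S_5| = 120


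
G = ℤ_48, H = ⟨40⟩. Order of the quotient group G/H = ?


|⟨40⟩| = n / gcd(40, 48) = 48 / 8 = 6
H is normal (ℤ_48 is abelian).
|G/H| = |G| / |H| = 48 / 6 = 8

|G/H| = 8


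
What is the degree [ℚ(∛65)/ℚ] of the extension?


∛65 has minimal polynomial x³ - 65 (irreducible over ℚ since 65 is not a perfect cube)

[ℚ(∛65)/ℚ] = 3


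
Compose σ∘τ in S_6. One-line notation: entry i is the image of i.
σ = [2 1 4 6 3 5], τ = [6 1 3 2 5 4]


σ∘τ: apply τ first, then σ
1 →τ 6 →σ 5
2 →τ 1 →σ 2
3 →τ 3 →σ 4
4 →τ 2 →σ 1
5 →τ 5 →σ 3
6 →τ 4 →σ 6

σ∘τ = [5 2 4 1 3 6]


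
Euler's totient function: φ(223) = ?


Factor n: 223 = 223
φ(n) = n · ∏(1 - 1/p) over distinct primes p | n
φ(223) = 223 · (1 - 1/223) = 222

φ(223) = 222


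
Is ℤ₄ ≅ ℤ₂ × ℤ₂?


Comparing ℤ₄ and ℤ₂ × ℤ₂:
ℤ₄ has an element of order 4; ℤ₂×ℤ₂ has exponent 2

No, ℤ₄ ≇ ℤ₂ × ℤ₂


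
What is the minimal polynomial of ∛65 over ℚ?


∛65 satisfies x³ - 65 = 0, irreducible over ℚ (no rational root; 65 is not a perfect cube)

Minimal polynomial: x³ - 65


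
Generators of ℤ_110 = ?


g generates ℤ_n iff gcd(g,n) = 1
Prime factors of 110: 2, 5, 11
Generators are g ∈ {1,...,109} not divisible by any of these primes.
Generators: {1, 3, 7, 9, 13, 17, 19, 21, 23, 27, 29, 31, 37, 39, 41, 43, 47, 49, 51, 53, 57, 59, 61, 63, 67, 69, 71, 73, 79, 81, 83, 87, 89, 91, 93, 97, 101, 103, 107, 109}
Number of generators = φ(110) = 40

Generators of ℤ_110 = {1, 3, 7, 9, 13, 17, 19, 21, 23, 27, 29, 31, 37, 39, 41, 43, 47, 49, 51, 53, 57, 59, 61, 63, 67, 69, 71, 73, 79, 81, 83, 87, 89, 91, 93, 97, 101, 103, 107, 109}


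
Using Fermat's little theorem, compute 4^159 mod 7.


Fermat's little theorem: if p is prime and gcd(a,p)=1, then a^(p-1) ≡ 1 (mod p)
p = 7 is prime, gcd(4,7) = 1
Reduce exponent: 159 mod 6 = 3
So 4^159 ≡ 4^3 (mod 7)
4^3 mod 7 = 1

4^159 ≡ 1 (mod 7)


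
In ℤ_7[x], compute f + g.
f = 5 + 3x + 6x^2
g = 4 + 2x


Add coefficients mod 7:
x^0: 5 + 4 = 2 (mod 7)
x^1: 3 + 2 = 5 (mod 7)
x^2: 6 + 0 = 6 (mod 7)
Result: 2 + 5x + 6x^2

f + g = 2 + 5x + 6x^2


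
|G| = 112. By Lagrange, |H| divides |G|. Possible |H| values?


Lagrange's theorem: |H| divides |G|
|G| = 112
Divisors of 112: 1, 2, 4, 7, 8, 14, 16, 28, 56, 112

Possible subgroup orders: {1, 2, 4, 7, 8, 14, 16, 28, 56, 112}


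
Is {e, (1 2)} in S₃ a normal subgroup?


H = {e, (1 2)} in S₃
(1 3)(1 2)(1 3)⁻¹ = (2 3) ∉ {e, (1 2)}, so it is not normal

No, not a normal subgroup


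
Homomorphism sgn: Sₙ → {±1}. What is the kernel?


Kernel = preimage of identity
ker(sgn) = even permutations = Aₙ

ker(sgn) = Aₙ


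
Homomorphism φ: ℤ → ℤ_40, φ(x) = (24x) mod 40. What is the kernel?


Kernel = preimage of identity
ker(φ) = {x ∈ ℤ : 24x ≡ 0 (mod 40)}. gcd(24,40) = 8, so 24x ≡ 0 (mod 40) ⟺ x ≡ 0 (mod 40/8 = 5). Hence ker(φ) = 5ℤ

ker(φ) = 5ℤ


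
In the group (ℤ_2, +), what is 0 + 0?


Operation: addition mod 2
0 + 0 = (a + b) mod 2 with a = 0, b = 0

0 + 0 = 0


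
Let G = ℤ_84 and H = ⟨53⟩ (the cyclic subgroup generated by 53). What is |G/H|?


|⟨53⟩| = n / gcd(53, 84) = 84 / 1 = 84
H is normal (ℤ_84 is abelian).
|G/H| = |G| / |H| = 84 / 84 = 1

|G/H| = 1


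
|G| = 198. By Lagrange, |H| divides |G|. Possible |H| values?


Lagrange's theorem: |H| divides |G|
|G| = 198
Divisors of 198: 1, 2, 3, 6, 9, 11, 18, 22, 33, 66, 99, 198

Possible subgroup orders: {1, 2, 3, 6, 9, 11, 18, 22, 33, 66, 99, 198}


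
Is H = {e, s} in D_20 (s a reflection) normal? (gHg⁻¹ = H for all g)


H = {e, s} in D_20 (s a reflection)
r·s·r⁻¹ = sr⁻² ≠ s for n ≥ 3, so {e, s} is not closed under conjugation

No, not a normal subgroup


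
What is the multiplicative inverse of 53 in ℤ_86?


Use the extended Euclidean algorithm to write 1 = 53·s + 86·t; then s mod 86 is the inverse.
Euclidean algorithm:
  53 = 0·86 + 53
  86 = 1·53 + 33
  53 = 1·33 + 20
  33 = 1·20 + 13
  20 = 1·13 + 7
  13 = 1·7 + 6
  7 = 1·6 + 1
  6 = 6·1 + 0
gcd(53,86) = 1
Back-substitution gives: 53·(13) + 86·(-8) = 1
So 53⁻¹ ≡ 13 ≡ 13 (mod 86)
Check: 53 × 13 = 689 ≡ 1 (mod 86) ✓

53⁻¹ ≡ 13 (mod 86)


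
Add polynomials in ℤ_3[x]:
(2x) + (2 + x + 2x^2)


Add coefficients mod 3:
x^0: 0 + 2 = 2 (mod 3)
x^1: 2 + 1 = 0 (mod 3)
x^2: 0 + 2 = 2 (mod 3)
Result: 2 + 2x^2

f + g = 2 + 2x^2


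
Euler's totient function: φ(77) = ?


Factor n: 77 = 7 × 11
φ(n) = n · ∏(1 - 1/p) over distinct primes p | n
φ(77) = 77 · (1 - 1/7) · (1 - 1/11) = 60

φ(77) = 60


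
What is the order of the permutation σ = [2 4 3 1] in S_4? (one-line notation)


Cycle decomposition: (1 2 4)
Cycle lengths: 3
Order = lcm(3) = 3

ord(σ) = 3


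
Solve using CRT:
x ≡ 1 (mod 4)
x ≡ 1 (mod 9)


m₁ = 4, m₂ = 9, gcd = 1, so CRT applies. M = m₁·m₂ = 36
Let M₁ = M/m₁ = 9, M₂ = M/m₂ = 4
Find y₁ ≡ M₁⁻¹ (mod m₁): 9⁻¹ ≡ 1 (mod 4)
Find y₂ ≡ M₂⁻¹ (mod m₂): 4⁻¹ ≡ 7 (mod 9)
x = a₁·M₁·y₁ + a₂·M₂·y₂ = 1·9·1 + 1·4·7 = 37
Reduce mod 36: x ≡ 1
Check: 1 mod 4 = 1 ✓, 1 mod 9 = 1 ✓

x ≡ 1 (mod 36)


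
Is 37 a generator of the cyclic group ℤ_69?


g generates ℤ_n iff gcd(g, n) = 1
gcd(37, 69) = 1
Since gcd = 1, 37 is a generator.

Yes, 37 generates ℤ_69


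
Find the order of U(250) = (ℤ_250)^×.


U(n) is the group of units mod n; |U(n)| = φ(n)
|U(250)| = φ(250) = 100

|U(250) = (ℤ_250)^×| = 100


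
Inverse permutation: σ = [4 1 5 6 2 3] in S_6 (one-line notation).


To find σ⁻¹, swap domain and range:
σ(1) = 4 → σ⁻¹(4) = 1
σ(2) = 1 → σ⁻¹(1) = 2
σ(3) = 5 → σ⁻¹(5) = 3
σ(4) = 6 → σ⁻¹(6) = 4
σ(5) = 2 → σ⁻¹(2) = 5
σ(6) = 3 → σ⁻¹(3) = 6

σ⁻¹ = [2 5 6 1 3 4]


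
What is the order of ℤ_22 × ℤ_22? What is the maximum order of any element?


|ℤ_22 × ℤ_22| = 22 × 22 = 484
Max element order = lcm(22,22) = 22
Cyclic? No (gcd=22)

|ℤ_22×ℤ_22| = 484, max element order = 22


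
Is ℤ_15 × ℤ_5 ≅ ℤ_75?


Comparing ℤ_15 × ℤ_5 and ℤ_75:
gcd(15,5) = 5 ≠ 1. Max element order in ℤ_15×ℤ_5 is lcm(15,5) = 15 < 75, so it has no element of order 75

No, ℤ_15 × ℤ_5 ≇ ℤ_75


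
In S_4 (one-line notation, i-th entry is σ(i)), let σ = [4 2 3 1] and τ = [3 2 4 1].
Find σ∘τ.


σ∘τ: apply τ first, then σ
1 →τ 3 →σ 3
2 →τ 2 →σ 2
3 →τ 4 →σ 1
4 →τ 1 →σ 4

σ∘τ = [3 2 1 4]


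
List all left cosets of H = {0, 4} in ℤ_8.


H = {0, 4}, |H| = 2
Number of cosets = |G|/|H| = 8/2 = 4
0 + H = {0, 4}
1 + H = {1, 5}
2 + H = {2, 6}
3 + H = {3, 7}

Cosets: 0+H={0,4}; 1+H={1,5}; 2+H={2,6}; 3+H={3,7}


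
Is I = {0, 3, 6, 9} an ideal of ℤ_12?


Check ideal conditions for I = {0, 3, 6, 9} in ℤ_12:
(1) I is an additive subgroup? Yes
(2) For r ∈ ℤ_12 and a ∈ I: r·a ∈ I? Yes

Yes, I is an ideal of ℤ_12


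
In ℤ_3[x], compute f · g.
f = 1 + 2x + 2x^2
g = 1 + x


Expand and collect like terms; reduce coefficients mod 3:
x^0: 1·1 = 1 ≡ 1 (mod 3)
x^1: 1·1 + 2·1 = 3 ≡ 0 (mod 3)
x^2: 2·1 + 2·1 = 4 ≡ 1 (mod 3)
x^3: 2·1 = 2 ≡ 2 (mod 3)
Result: 1 + x^2 + 2x^3

f · g = 1 + x^2 + 2x^3


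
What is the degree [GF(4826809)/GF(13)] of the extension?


GF(4826809) = GF(13^6), so the extension degree is 6

[GF(4826809)/GF(13)] = 6


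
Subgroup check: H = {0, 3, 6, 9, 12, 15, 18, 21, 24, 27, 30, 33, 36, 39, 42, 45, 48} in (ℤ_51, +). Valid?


Subgroup test for H = {0, 3, 6, 9, 12, 15, 18, 21, 24, 27, 30, 33, 36, 39, 42, 45, 48} in (ℤ_51, +):
(1) 0 ∈ H? Yes
(2) Closure: for all a,b ∈ H, (a+b) mod 51 ∈ H? Yes
(3) Inverses: for all a ∈ H, -a mod 51 ∈ H? Yes

Yes, H is a subgroup of ℤ_51


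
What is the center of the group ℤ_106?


Z(G) = {g ∈ G | gx = xg for all x ∈ G}
ℤ_106 is abelian, so Z(G) = G

Z(ℤ_106) = ℤ_106


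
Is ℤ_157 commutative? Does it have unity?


ℤ_157 is a commutative ring with unity 1; 157 is prime, so ℤ_157 is a field (hence an integral domain)
Commutative: Yes
Integral domain: Yes
Has unity: Yes

ℤ_157: Commutative=Yes, Unity=Yes


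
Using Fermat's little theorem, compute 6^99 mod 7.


Fermat's little theorem: if p is prime and gcd(a,p)=1, then a^(p-1) ≡ 1 (mod p)
p = 7 is prime, gcd(6,7) = 1
Reduce exponent: 99 mod 6 = 3
So 6^99 ≡ 6^3 (mod 7)
6^3 mod 7 = 6

6^99 ≡ 6 (mod 7)


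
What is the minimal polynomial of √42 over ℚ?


√42 satisfies x² - 42 = 0, irreducible over ℚ since 42 is squarefree

Minimal polynomial: x² - 42


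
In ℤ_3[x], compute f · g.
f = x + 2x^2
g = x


Expand and collect like terms; reduce coefficients mod 3:
x^0: 0·0 = 0 ≡ 0 (mod 3)
x^1: 0·1 + 1·0 = 0 ≡ 0 (mod 3)
x^2: 1·1 + 2·0 = 1 ≡ 1 (mod 3)
x^3: 2·1 = 2 ≡ 2 (mod 3)
Result: x^2 + 2x^3

f · g = x^2 + 2x^3


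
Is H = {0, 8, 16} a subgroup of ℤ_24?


Subgroup test for H = {0, 8, 16} in (ℤ_24, +):
(1) 0 ∈ H? Yes
(2) Closure: for all a,b ∈ H, (a+b) mod 24 ∈ H? Yes
(3) Inverses: for all a ∈ H, -a mod 24 ∈ H? Yes

Yes, H is a subgroup of ℤ_24


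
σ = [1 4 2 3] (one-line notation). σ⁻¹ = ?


To find σ⁻¹, swap domain and range:
σ(1) = 1 → σ⁻¹(1) = 1
σ(2) = 4 → σ⁻¹(4) = 2
σ(3) = 2 → σ⁻¹(2) = 3
σ(4) = 3 → σ⁻¹(3) = 4

σ⁻¹ = [1 3 4 2]


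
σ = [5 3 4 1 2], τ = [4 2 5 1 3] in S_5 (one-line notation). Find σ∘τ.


σ∘τ: apply τ first, then σ
1 →τ 4 →σ 1
2 →τ 2 →σ 3
3 →τ 5 →σ 2
4 →τ 1 →σ 5
5 →τ 3 →σ 4

σ∘τ = [1 3 2 5 4]


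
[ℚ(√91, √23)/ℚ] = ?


[ℚ(√91,√23):ℚ] = [ℚ(√91,√23):ℚ(√91)]·[ℚ(√91):ℚ] = 2·2 = 4

[ℚ(√91, √23)/ℚ] = 4


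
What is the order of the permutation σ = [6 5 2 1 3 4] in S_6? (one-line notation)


Cycle decomposition: (1 6 4) (2 5 3)
Cycle lengths: 3, 3
Order = lcm(3, 3) = 3

ord(σ) = 3


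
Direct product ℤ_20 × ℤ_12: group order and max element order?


|ℤ_20 × ℤ_12| = 20 × 12 = 240
Max element order = lcm(20,12) = 60
Cyclic? No (gcd=4)

|ℤ_20×ℤ_12| = 240, max element order = 60


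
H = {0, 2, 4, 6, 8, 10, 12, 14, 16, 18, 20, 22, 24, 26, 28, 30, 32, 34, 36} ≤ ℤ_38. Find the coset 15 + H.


15 + H = {15 + h (mod 38) : h ∈ H}
15+0=15, 15+2=17, 15+4=19, 15+6=21, 15+8=23, 15+10=25, 15+12=27, 15+14=29, 15+16=31, 15+18=33, 15+20=35, 15+22=37, 15+24=1, 15+26=3, 15+28=5, 15+30=7, 15+32=9, 15+34=11, 15+36=13
15 + H = {1, 3, 5, 7, 9, 11, 13, 15, 17, 19, 21, 23, 25, 27, 29, 31, 33, 35, 37} = 1 + H

15 + H = {1, 3, 5, 7, 9, 11, 13, 15, 17, 19, 21, 23, 25, 27, 29, 31, 33, 35, 37}


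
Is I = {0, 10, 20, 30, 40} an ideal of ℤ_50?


Check ideal conditions for I = {0, 10, 20, 30, 40} in ℤ_50:
(1) I is an additive subgroup? Yes
(2) For r ∈ ℤ_50 and a ∈ I: r·a ∈ I? Yes

Yes, I is an ideal of ℤ_50


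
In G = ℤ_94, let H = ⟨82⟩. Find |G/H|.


|⟨82⟩| = n / gcd(82, 94) = 94 / 2 = 47
H is normal (ℤ_94 is abelian).
|G/H| = |G| / |H| = 94 / 47 = 2

|G/H| = 2


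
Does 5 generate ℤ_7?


g generates ℤ_n iff gcd(g, n) = 1
gcd(5, 7) = 1
Since gcd = 1, 5 is a generator.

Yes, 5 generates ℤ_7


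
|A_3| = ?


|A_n| = n!/2 (even permutations)
|A_3| = 3!/2 = 6/2 = 3

|A_3| = 3


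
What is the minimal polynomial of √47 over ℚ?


√47 satisfies x² - 47 = 0, irreducible over ℚ since 47 is squarefree

Minimal polynomial: x² - 47


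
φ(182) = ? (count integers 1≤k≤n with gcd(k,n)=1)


Factor n: 182 = 2 × 7 × 13
φ(n) = n · ∏(1 - 1/p) over distinct primes p | n
φ(182) = 182 · (1 - 1/2) · (1 - 1/7) · (1 - 1/13) = 72

φ(182) = 72


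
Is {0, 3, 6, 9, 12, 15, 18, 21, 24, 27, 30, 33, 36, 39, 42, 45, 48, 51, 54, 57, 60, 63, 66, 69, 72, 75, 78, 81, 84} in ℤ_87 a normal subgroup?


H = {0, 3, 6, 9, 12, 15, 18, 21, 24, 27, 30, 33, 36, 39, 42, 45, 48, 51, 54, 57, 60, 63, 66, 69, 72, 75, 78, 81, 84} in ℤ_87
ℤ_87 is abelian; every subgroup of an abelian group is normal

Yes, normal subgroup


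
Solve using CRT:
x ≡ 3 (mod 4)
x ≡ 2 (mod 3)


m₁ = 4, m₂ = 3, gcd = 1, so CRT applies. M = m₁·m₂ = 12
Let M₁ = M/m₁ = 3, M₂ = M/m₂ = 4
Find y₁ ≡ M₁⁻¹ (mod m₁): 3⁻¹ ≡ 3 (mod 4)
Find y₂ ≡ M₂⁻¹ (mod m₂): 4⁻¹ ≡ 1 (mod 3)
x = a₁·M₁·y₁ + a₂·M₂·y₂ = 3·3·3 + 2·4·1 = 35
Reduce mod 12: x ≡ 11
Check: 11 mod 4 = 3 ✓, 11 mod 3 = 2 ✓

x ≡ 11 (mod 12)


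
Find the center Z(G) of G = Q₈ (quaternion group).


Z(G) = {g ∈ G | gx = xg for all x ∈ G}
In Q₈ = {±1, ±i, ±j, ±k}, only ±1 commute with every element

Z(Q₈ (quaternion group)) = {1, -1}


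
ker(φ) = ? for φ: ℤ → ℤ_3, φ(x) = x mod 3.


Kernel = preimage of identity
ker(φ) = {x ∈ ℤ : x ≡ 0 (mod 3)} = 3ℤ = {0, ±3, ±6, ...}

ker(φ) = 3ℤ


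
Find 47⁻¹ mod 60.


Use the extended Euclidean algorithm to write 1 = 47·s + 60·t; then s mod 60 is the inverse.
Euclidean algorithm:
  47 = 0·60 + 47
  60 = 1·47 + 13
  47 = 3·13 + 8
  13 = 1·8 + 5
  8 = 1·5 + 3
  5 = 1·3 + 2
  3 = 1·2 + 1
  2 = 2·1 + 0
gcd(47,60) = 1
Back-substitution gives: 47·(23) + 60·(-18) = 1
So 47⁻¹ ≡ 23 ≡ 23 (mod 60)
Check: 47 × 23 = 1081 ≡ 1 (mod 60) ✓

47⁻¹ ≡ 23 (mod 60)


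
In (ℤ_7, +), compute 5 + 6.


Operation: addition mod 7
5 + 6 = (a + b) mod 7 with a = 5, b = 6

5 + 6 = 4


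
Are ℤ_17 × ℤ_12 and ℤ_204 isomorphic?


Comparing ℤ_17 × ℤ_12 and ℤ_204:
gcd(17,12) = 1, so ℤ_17 × ℤ_12 ≅ ℤ_204 (CRT)

Yes, ℤ_17 × ℤ_12 ≅ ℤ_204


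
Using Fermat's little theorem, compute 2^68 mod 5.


Fermat's little theorem: if p is prime and gcd(a,p)=1, then a^(p-1) ≡ 1 (mod p)
p = 5 is prime, gcd(2,5) = 1
Reduce exponent: 68 mod 4 = 0
So 2^68 ≡ 2^0 (mod 5)
2^0 = 1

2^68 ≡ 1 (mod 5)


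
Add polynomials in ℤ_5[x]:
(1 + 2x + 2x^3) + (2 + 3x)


Add coefficients mod 5:
x^0: 1 + 2 = 3 (mod 5)
x^1: 2 + 3 = 0 (mod 5)
x^2: 0 + 0 = 0 (mod 5)
x^3: 2 + 0 = 2 (mod 5)
Result: 3 + 2x^3

f + g = 3 + 2x^3


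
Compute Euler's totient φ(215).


Factor n: 215 = 5 × 43
φ(n) = n · ∏(1 - 1/p) over distinct primes p | n
φ(215) = 215 · (1 - 1/5) · (1 - 1/43) = 168

φ(215) = 168


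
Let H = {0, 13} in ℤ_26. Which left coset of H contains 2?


2 + H = {2 + h (mod 26) : h ∈ H}
2+0=2, 2+13=15

2 + H = {2, 15}


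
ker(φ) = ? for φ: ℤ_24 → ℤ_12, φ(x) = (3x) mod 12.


Kernel = preimage of identity
ker(φ) = {x ∈ ℤ_24 : 3x ≡ 0 (mod 12)}. Since 12 | 24, φ is well-defined. The kernel is the cyclic subgroup ⟨4⟩ of ℤ_24 (order 6), i.e. {0, 4, 8, 12, 16, 20}

ker(φ) = {0, 4, 8, 12, 16, 20}


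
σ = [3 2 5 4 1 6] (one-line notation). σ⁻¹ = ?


To find σ⁻¹, swap domain and range:
σ(1) = 3 → σ⁻¹(3) = 1
σ(2) = 2 → σ⁻¹(2) = 2
σ(3) = 5 → σ⁻¹(5) = 3
σ(4) = 4 → σ⁻¹(4) = 4
σ(5) = 1 → σ⁻¹(1) = 5
σ(6) = 6 → σ⁻¹(6) = 6

σ⁻¹ = [5 2 1 4 3 6]


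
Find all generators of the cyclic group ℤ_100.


g generates ℤ_n iff gcd(g,n) = 1
Prime factors of 100: 2, 5
Generators are g ∈ {1,...,99} not divisible by any of these primes.
Generators: {1, 3, 7, 9, 11, 13, 17, 19, 21, 23, 27, 29, 31, 33, 37, 39, 41, 43, 47, 49, 51, 53, 57, 59, 61, 63, 67, 69, 71, 73, 77, 79, 81, 83, 87, 89, 91, 93, 97, 99}
Number of generators = φ(100) = 40

Generators of ℤ_100 = {1, 3, 7, 9, 11, 13, 17, 19, 21, 23, 27, 29, 31, 33, 37, 39, 41, 43, 47, 49, 51, 53, 57, 59, 61, 63, 67, 69, 71, 73, 77, 79, 81, 83, 87, 89, 91, 93, 97, 99}


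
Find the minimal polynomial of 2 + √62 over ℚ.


Let α = 2 + √62. Then α - 2 = √62, so (α - 2)² = 62, giving α² - 4α - 58 = 0. Degree 2 and α ∉ ℚ, so this is the minimal polynomial.

Minimal polynomial: x² - 4x - 58


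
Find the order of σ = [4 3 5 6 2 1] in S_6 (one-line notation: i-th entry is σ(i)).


Cycle decomposition: (1 4 6) (2 3 5)
Cycle lengths: 3, 3
Order = lcm(3, 3) = 3

ord(σ) = 3


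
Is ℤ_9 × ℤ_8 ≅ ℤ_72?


Comparing ℤ_9 × ℤ_8 and ℤ_72:
gcd(9,8) = 1, so ℤ_9 × ℤ_8 ≅ ℤ_72 (CRT)

Yes, ℤ_9 × ℤ_8 ≅ ℤ_72


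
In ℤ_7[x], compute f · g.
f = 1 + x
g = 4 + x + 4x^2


Expand and collect like terms; reduce coefficients mod 7:
x^0: 1·4 = 4 ≡ 4 (mod 7)
x^1: 1·1 + 1·4 = 5 ≡ 5 (mod 7)
x^2: 1·4 + 1·1 = 5 ≡ 5 (mod 7)
x^3: 1·4 = 4 ≡ 4 (mod 7)
Result: 4 + 5x + 5x^2 + 4x^3

f · g = 4 + 5x + 5x^2 + 4x^3


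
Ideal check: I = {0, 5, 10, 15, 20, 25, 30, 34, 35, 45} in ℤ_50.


Check ideal conditions for I = {0, 5, 10, 15, 20, 25, 30, 34, 35, 45} in ℤ_50:
(1) I is an additive subgroup? No
(2) For r ∈ ℤ_50 and a ∈ I: r·a ∈ I? No  [counterexample: r=2, a=20, r·a mod 50 = 40 ∉ I]

No, I is not an ideal of ℤ_50


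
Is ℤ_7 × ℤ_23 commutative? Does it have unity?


Direct product ring; commutative with unity (1,1); but (1,0)·(0,1) = (0,0) gives zero divisors, so not an integral domain
Commutative: Yes
Integral domain: No
Has unity: Yes

ℤ_7 × ℤ_23: Commutative=Yes, Unity=Yes


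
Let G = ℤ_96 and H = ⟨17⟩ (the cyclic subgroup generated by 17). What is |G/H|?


|⟨17⟩| = n / gcd(17, 96) = 96 / 1 = 96
H is normal (ℤ_96 is abelian).
|G/H| = |G| / |H| = 96 / 96 = 1

|G/H| = 1


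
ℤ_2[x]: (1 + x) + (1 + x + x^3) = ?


Add coefficients mod 2:
x^0: 1 + 1 = 0 (mod 2)
x^1: 1 + 1 = 0 (mod 2)
x^2: 0 + 0 = 0 (mod 2)
x^3: 0 + 1 = 1 (mod 2)
Result: x^3

f + g = x^3


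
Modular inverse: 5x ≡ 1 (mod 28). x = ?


Use the extended Euclidean algorithm to write 1 = 5·s + 28·t; then s mod 28 is the inverse.
Euclidean algorithm:
  5 = 0·28 + 5
  28 = 5·5 + 3
  5 = 1·3 + 2
  3 = 1·2 + 1
  2 = 2·1 + 0
gcd(5,28) = 1
Back-substitution gives: 5·(-11) + 28·(2) = 1
So 5⁻¹ ≡ -11 ≡ 17 (mod 28)
Check: 5 × 17 = 85 ≡ 1 (mod 28) ✓

5⁻¹ ≡ 17 (mod 28)


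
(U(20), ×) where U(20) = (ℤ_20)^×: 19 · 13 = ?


Operation: multiplication mod 20
19 · 13 = (a × b) mod 20 with a = 19, b = 13

19 · 13 = 7


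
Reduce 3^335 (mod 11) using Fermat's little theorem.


Fermat's little theorem: if p is prime and gcd(a,p)=1, then a^(p-1) ≡ 1 (mod p)
p = 11 is prime, gcd(3,11) = 1
Reduce exponent: 335 mod 10 = 5
So 3^335 ≡ 3^5 (mod 11)
3^5 mod 11 = 1

3^335 ≡ 1 (mod 11)


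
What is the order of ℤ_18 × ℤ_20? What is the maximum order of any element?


|ℤ_18 × ℤ_20| = 18 × 20 = 360
Max element order = lcm(18,20) = 180
Cyclic? No (gcd=2)

|ℤ_18×ℤ_20| = 360, max element order = 180


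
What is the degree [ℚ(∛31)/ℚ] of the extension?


∛31 has minimal polynomial x³ - 31 (irreducible over ℚ since 31 is not a perfect cube)

[ℚ(∛31)/ℚ] = 3


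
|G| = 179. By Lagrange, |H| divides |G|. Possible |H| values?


Lagrange's theorem: |H| divides |G|
|G| = 179
Divisors of 179: 1, 179

Possible subgroup orders: {1, 179}


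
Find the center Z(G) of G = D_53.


Z(G) = {g ∈ G | gx = xg for all x ∈ G}
For odd n, Z(D_n) = {e}: no nontrivial rotation commutes with all reflections

Z(D_53) = {e}


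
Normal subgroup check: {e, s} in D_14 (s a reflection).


H = {e, s} in D_14 (s a reflection)
r·s·r⁻¹ = sr⁻² ≠ s for n ≥ 3, so {e, s} is not closed under conjugation

No, not a normal subgroup


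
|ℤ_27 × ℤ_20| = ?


|A × B| = |A| · |B|
|ℤ_27 × ℤ_20| = 27 × 20 = 540

|ℤ_27 × ℤ_20| = 540


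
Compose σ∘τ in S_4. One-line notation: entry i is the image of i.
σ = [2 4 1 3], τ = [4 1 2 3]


σ∘τ: apply τ first, then σ
1 →τ 4 →σ 3
2 →τ 1 →σ 2
3 →τ 2 →σ 4
4 →τ 3 →σ 1

σ∘τ = [3 2 4 1]


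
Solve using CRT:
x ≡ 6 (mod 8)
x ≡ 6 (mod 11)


m₁ = 8, m₂ = 11, gcd = 1, so CRT applies. M = m₁·m₂ = 88
Let M₁ = M/m₁ = 11, M₂ = M/m₂ = 8
Find y₁ ≡ M₁⁻¹ (mod m₁): 11⁻¹ ≡ 3 (mod 8)
Find y₂ ≡ M₂⁻¹ (mod m₂): 8⁻¹ ≡ 7 (mod 11)
x = a₁·M₁·y₁ + a₂·M₂·y₂ = 6·11·3 + 6·8·7 = 534
Reduce mod 88: x ≡ 6
Check: 6 mod 8 = 6 ✓, 6 mod 11 = 6 ✓

x ≡ 6 (mod 88)


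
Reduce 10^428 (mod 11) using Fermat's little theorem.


Fermat's little theorem: if p is prime and gcd(a,p)=1, then a^(p-1) ≡ 1 (mod p)
p = 11 is prime, gcd(10,11) = 1
Reduce exponent: 428 mod 10 = 8
So 10^428 ≡ 10^8 (mod 11)
10^8 mod 11 = 1

10^428 ≡ 1 (mod 11)


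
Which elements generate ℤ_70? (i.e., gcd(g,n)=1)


g generates ℤ_n iff gcd(g,n) = 1
Prime factors of 70: 2, 5, 7
Generators are g ∈ {1,...,69} not divisible by any of these primes.
Generators: {1, 3, 9, 11, 13, 17, 19, 23, 27, 29, 31, 33, 37, 39, 41, 43, 47, 51, 53, 57, 59, 61, 67, 69}
Number of generators = φ(70) = 24

Generators of ℤ_70 = {1, 3, 9, 11, 13, 17, 19, 23, 27, 29, 31, 33, 37, 39, 41, 43, 47, 51, 53, 57, 59, 61, 67, 69}


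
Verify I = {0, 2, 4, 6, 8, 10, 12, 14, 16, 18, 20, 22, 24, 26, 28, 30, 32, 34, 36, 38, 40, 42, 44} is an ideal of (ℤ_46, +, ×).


Check ideal conditions for I = {0, 2, 4, 6, 8, 10, 12, 14, 16, 18, 20, 22, 24, 26, 28, 30, 32, 34, 36, 38, 40, 42, 44} in ℤ_46:
(1) I is an additive subgroup? Yes
(2) For r ∈ ℤ_46 and a ∈ I: r·a ∈ I? Yes

Yes, I is an ideal of ℤ_46


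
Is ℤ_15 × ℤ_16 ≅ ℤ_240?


Comparing ℤ_15 × ℤ_16 and ℤ_240:
gcd(15,16) = 1, so ℤ_15 × ℤ_16 ≅ ℤ_240 (CRT)

Yes, ℤ_15 × ℤ_16 ≅ ℤ_240


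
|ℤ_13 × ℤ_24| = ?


|A × B| = |A| · |B|
|ℤ_13 × ℤ_24| = 13 × 24 = 312

|ℤ_13 × ℤ_24| = 312


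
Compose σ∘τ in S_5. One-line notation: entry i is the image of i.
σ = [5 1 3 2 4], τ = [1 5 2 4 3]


σ∘τ: apply τ first, then σ
1 →τ 1 →σ 5
2 →τ 5 →σ 4
3 →τ 2 →σ 1
4 →τ 4 →σ 2
5 →τ 3 →σ 3

σ∘τ = [5 4 1 2 3]


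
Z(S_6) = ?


Z(G) = {g ∈ G | gx = xg for all x ∈ G}
S_n is non-abelian for n ≥ 3; Z(S_6) is trivial

Z(S_6) = {e}


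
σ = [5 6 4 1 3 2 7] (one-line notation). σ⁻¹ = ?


To find σ⁻¹, swap domain and range:
σ(1) = 5 → σ⁻¹(5) = 1
σ(2) = 6 → σ⁻¹(6) = 2
σ(3) = 4 → σ⁻¹(4) = 3
σ(4) = 1 → σ⁻¹(1) = 4
σ(5) = 3 → σ⁻¹(3) = 5
σ(6) = 2 → σ⁻¹(2) = 6
σ(7) = 7 → σ⁻¹(7) = 7

σ⁻¹ = [4 6 5 3 1 2 7]


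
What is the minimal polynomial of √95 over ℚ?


√95 satisfies x² - 95 = 0, irreducible over ℚ since 95 is squarefree

Minimal polynomial: x² - 95


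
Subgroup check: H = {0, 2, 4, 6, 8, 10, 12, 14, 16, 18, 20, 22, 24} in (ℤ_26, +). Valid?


Subgroup test for H = {0, 2, 4, 6, 8, 10, 12, 14, 16, 18, 20, 22, 24} in (ℤ_26, +):
(1) 0 ∈ H? Yes
(2) Closure: for all a,b ∈ H, (a+b) mod 26 ∈ H? Yes
(3) Inverses: for all a ∈ H, -a mod 26 ∈ H? Yes

Yes, H is a subgroup of ℤ_26


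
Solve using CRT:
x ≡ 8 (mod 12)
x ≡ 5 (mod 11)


m₁ = 12, m₂ = 11, gcd = 1, so CRT applies. M = m₁·m₂ = 132
Let M₁ = M/m₁ = 11, M₂ = M/m₂ = 12
Find y₁ ≡ M₁⁻¹ (mod m₁): 11⁻¹ ≡ 11 (mod 12)
Find y₂ ≡ M₂⁻¹ (mod m₂): 12⁻¹ ≡ 1 (mod 11)
x = a₁·M₁·y₁ + a₂·M₂·y₂ = 8·11·11 + 5·12·1 = 1028
Reduce mod 132: x ≡ 104
Check: 104 mod 12 = 8 ✓, 104 mod 11 = 5 ✓

x ≡ 104 (mod 132)


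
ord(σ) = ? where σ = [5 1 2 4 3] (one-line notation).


Cycle decomposition: (1 5 3 2)
Cycle lengths: 4
Order = lcm(4) = 4

ord(σ) = 4


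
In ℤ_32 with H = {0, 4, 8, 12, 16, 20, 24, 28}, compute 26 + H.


26 + H = {26 + h (mod 32) : h ∈ H}
26+0=26, 26+4=30, 26+8=2, 26+12=6, 26+16=10, 26+20=14, 26+24=18, 26+28=22
26 + H = {2, 6, 10, 14, 18, 22, 26, 30} = 2 + H

26 + H = {2, 6, 10, 14, 18, 22, 26, 30}


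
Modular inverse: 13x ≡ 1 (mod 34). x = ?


Use the extended Euclidean algorithm to write 1 = 13·s + 34·t; then s mod 34 is the inverse.
Euclidean algorithm:
  13 = 0·34 + 13
  34 = 2·13 + 8
  13 = 1·8 + 5
  8 = 1·5 + 3
  5 = 1·3 + 2
  3 = 1·2 + 1
  2 = 2·1 + 0
gcd(13,34) = 1
Back-substitution gives: 13·(-13) + 34·(5) = 1
So 13⁻¹ ≡ -13 ≡ 21 (mod 34)
Check: 13 × 21 = 273 ≡ 1 (mod 34) ✓

13⁻¹ ≡ 21 (mod 34)


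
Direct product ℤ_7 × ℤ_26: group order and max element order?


|ℤ_7 × ℤ_26| = 7 × 26 = 182
Max element order = lcm(7,26) = 182
Cyclic? Yes (gcd=1)

|ℤ_7×ℤ_26| = 182, max element order = 182


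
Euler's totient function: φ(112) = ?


Factor n: 112 = 2^4 × 7
φ(n) = n · ∏(1 - 1/p) over distinct primes p | n
φ(112) = 112 · (1 - 1/2) · (1 - 1/7) = 48

φ(112) = 48


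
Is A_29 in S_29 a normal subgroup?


H = A_29 in S_29
A_29 has index 2 in S_29, and every subgroup of index 2 is normal

Yes, normal subgroup


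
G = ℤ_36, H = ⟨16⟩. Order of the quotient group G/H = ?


|⟨16⟩| = n / gcd(16, 36) = 36 / 4 = 9
H is normal (ℤ_36 is abelian).
|G/H| = |G| / |H| = 36 / 9 = 4

|G/H| = 4
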